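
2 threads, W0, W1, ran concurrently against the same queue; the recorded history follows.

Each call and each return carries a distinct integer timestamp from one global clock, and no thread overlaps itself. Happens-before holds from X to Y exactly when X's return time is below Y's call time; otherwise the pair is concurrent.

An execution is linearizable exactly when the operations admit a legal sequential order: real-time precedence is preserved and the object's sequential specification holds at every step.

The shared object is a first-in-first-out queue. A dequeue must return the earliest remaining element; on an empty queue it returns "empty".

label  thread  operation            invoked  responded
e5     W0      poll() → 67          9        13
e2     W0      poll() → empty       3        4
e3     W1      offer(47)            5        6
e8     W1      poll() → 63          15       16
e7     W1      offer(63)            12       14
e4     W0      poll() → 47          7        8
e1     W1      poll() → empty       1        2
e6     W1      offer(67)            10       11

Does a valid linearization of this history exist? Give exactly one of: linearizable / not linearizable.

linearizable

one valid linearization: e1, e2, e3, e4, e6, e5, e7, e8
step 1: e1 poll() → empty — queue <>
step 2: e2 poll() → empty — queue <>
step 3: e3 offer(47) — queue <47>
step 4: e4 poll() → 47 — queue <>
step 5: e6 offer(67) — queue <67>
step 6: e5 poll() → 67 — queue <>
step 7: e7 offer(63) — queue <63>
step 8: e8 poll() → 63 — queue <>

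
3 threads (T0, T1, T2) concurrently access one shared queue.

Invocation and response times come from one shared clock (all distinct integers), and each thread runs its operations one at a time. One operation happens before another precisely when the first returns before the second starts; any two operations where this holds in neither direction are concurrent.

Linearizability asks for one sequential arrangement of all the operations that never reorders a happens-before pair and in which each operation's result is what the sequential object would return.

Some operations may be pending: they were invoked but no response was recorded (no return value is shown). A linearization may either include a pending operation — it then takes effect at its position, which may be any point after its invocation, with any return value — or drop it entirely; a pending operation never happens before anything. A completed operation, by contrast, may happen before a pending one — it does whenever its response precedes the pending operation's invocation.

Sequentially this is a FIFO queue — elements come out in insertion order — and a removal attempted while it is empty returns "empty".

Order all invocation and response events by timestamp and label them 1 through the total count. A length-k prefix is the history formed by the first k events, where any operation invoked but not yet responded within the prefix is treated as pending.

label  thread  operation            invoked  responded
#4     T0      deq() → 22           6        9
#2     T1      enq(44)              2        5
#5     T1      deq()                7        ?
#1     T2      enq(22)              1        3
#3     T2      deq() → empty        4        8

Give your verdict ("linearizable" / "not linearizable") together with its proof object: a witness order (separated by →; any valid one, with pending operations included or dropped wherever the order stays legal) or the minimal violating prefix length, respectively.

linearizable — witness: #1 → #2 → #4 → #5 → #3

after step 1 (#1 enq(22)): queue <22>
after step 2 (#2 enq(44)): queue <22,44>
after step 3 (#4 deq() → 22): queue <44>
after step 4 (#5 deq() (pending, included)): queue <>
after step 5 (#3 deq() → empty): queue <>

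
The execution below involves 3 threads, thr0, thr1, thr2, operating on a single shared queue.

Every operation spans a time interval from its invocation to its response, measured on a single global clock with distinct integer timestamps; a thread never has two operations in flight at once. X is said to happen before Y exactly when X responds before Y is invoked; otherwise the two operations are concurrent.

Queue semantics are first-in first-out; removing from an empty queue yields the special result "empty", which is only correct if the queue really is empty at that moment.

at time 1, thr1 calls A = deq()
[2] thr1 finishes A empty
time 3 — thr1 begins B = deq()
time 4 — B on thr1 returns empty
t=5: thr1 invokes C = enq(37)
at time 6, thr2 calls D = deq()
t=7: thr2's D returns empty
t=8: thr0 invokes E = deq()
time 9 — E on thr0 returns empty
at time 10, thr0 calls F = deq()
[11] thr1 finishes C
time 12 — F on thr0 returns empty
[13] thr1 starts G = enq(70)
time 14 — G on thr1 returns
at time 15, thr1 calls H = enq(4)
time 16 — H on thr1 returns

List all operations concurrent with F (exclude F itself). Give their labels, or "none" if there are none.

F spans [10,12]; an op avoiding the whole window 10..12 is ordered, any other is concurrent
A [1,2]: before
B [3,4]: before
C [5,11]: concurrent
D [6,7]: before
E [8,9]: before
G [13,14]: after
H [15,16]: after

C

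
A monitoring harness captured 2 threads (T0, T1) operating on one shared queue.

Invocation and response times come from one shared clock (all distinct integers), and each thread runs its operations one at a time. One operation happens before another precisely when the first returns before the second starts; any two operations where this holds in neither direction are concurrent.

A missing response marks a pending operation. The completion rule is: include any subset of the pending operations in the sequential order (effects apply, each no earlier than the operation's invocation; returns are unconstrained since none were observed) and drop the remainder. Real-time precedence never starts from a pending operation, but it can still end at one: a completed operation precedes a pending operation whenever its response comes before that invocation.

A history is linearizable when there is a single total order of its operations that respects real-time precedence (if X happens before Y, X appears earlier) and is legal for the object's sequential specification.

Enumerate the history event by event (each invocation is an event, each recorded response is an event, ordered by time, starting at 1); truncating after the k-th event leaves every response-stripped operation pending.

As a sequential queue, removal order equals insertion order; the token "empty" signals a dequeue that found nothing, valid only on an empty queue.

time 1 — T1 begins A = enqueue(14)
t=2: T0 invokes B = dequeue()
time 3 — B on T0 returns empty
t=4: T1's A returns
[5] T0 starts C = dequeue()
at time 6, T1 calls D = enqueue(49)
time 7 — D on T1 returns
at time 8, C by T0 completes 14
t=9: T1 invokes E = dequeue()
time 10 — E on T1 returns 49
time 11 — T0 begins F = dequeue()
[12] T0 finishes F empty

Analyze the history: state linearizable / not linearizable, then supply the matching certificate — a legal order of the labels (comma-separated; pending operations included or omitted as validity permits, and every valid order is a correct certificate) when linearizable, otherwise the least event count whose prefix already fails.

linearizable — witness: B, A, C, D, E, F

1. B dequeue() → empty, leaving queue <>
2. A enqueue(14), leaving queue <14>
3. C dequeue() → 14, leaving queue <>
4. D enqueue(49), leaving queue <49>
5. E dequeue() → 49, leaving queue <>
6. F dequeue() → empty, leaving queue <>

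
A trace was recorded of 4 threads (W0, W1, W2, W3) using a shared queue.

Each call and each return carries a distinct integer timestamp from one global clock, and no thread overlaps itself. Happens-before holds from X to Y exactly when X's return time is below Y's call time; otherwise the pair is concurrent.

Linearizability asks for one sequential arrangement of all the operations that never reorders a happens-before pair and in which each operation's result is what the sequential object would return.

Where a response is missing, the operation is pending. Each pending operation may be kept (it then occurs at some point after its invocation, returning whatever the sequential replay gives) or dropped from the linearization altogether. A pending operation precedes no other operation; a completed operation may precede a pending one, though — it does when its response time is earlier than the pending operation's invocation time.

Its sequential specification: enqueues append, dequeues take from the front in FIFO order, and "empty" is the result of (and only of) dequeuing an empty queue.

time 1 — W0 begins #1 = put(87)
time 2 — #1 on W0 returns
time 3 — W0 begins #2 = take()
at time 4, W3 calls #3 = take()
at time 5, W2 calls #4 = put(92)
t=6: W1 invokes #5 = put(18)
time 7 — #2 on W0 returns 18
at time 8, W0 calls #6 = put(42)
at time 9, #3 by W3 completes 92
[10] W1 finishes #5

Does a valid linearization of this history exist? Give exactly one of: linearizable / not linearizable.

not linearizable

the violation lands at event 9, #3's response at time 9: events 1..8 linearize, events 1..9 do not
2 orders of the 3 completed queue ops respect real time; none is legal
every completion of the 3 pending operations (#4, #5, #6) was checked; none linearizes
e.g. #1, #2, #3 (pending dropped): illegal at step 2, since #2 take() → 18 cannot apply there
e.g. #1, #3, #2 (pending dropped): illegal at step 2, since #3 take() → 92 cannot apply there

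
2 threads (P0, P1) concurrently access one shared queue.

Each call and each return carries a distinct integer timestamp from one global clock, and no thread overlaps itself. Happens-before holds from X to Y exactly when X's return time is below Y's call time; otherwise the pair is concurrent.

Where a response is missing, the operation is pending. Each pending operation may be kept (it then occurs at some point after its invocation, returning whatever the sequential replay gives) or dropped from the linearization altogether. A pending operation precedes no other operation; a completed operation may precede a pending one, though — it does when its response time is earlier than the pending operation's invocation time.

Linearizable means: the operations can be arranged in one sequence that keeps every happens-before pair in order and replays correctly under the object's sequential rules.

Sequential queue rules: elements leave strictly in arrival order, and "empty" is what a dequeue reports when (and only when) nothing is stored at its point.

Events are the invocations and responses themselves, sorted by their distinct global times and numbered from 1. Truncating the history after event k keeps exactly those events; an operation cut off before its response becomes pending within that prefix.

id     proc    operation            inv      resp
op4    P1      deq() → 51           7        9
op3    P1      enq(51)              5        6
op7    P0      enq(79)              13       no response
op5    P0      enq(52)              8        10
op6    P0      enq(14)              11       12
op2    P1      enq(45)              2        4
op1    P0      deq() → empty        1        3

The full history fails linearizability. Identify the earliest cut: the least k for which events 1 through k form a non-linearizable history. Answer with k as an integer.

9

events 1..8 are still linearizable — one witness is op1, op2, op3:
1. op1 deq() → empty, leaving queue <>
2. op2 enq(45), leaving queue <45>
3. op3 enq(51), leaving queue <45,51>
include event 9 — op4 responding at 9 — and every candidate order breaks
no completion choice of the 1 pending operation (op5) rescues it — every subset was tried
sample order op1, op2, op3, op4 (pending dropped) stalls at step 4 — op4 deq() → 51 has no legal effect
sample order op2, op1, op3, op4 (pending dropped) stalls at step 2 — op1 deq() → empty has no legal effect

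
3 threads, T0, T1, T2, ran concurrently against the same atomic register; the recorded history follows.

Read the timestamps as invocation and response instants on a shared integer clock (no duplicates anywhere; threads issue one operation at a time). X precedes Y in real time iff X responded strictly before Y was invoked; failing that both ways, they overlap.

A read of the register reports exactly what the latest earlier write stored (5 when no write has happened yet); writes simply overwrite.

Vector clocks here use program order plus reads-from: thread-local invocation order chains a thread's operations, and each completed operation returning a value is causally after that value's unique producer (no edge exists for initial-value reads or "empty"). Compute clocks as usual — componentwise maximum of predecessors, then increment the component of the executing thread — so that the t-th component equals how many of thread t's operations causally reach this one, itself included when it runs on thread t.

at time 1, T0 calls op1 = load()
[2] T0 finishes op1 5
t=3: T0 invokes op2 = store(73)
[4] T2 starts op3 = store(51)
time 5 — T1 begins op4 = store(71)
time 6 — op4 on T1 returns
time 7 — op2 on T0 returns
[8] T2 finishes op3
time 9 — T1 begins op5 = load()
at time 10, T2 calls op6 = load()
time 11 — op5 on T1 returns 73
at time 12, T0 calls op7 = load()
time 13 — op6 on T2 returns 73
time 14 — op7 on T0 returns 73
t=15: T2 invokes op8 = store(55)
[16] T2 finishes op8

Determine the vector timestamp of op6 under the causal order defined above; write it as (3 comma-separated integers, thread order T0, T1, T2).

no predecessors for op3 (invoked 4): T2 increments from zero → (0, 0, 1)
no predecessors for op4 (invoked 5): T1 increments from zero → (0, 1, 0)
no predecessors for op1 (invoked 1): T0 increments from zero → (1, 0, 0)
invoked at 3, op2 merges VC(op1)=(1, 0, 0) and bumps T0's slot → (2, 0, 0)
invoked at 12, op7 merges VC(op2)=(2, 0, 0) and bumps T0's slot → (3, 0, 0)
invoked at 10, op6 merges VC(op2)=(2, 0, 0), VC(op3)=(0, 0, 1) and bumps T2's slot → (2, 0, 2)
invoked at 9, op5 merges VC(op2)=(2, 0, 0), VC(op4)=(0, 1, 0) and bumps T1's slot → (2, 2, 0)
invoked at 15, op8 merges VC(op6)=(2, 0, 2) and bumps T2's slot → (2, 0, 3)
target: VC(op6) = (2, 0, 2)

(2, 0, 2)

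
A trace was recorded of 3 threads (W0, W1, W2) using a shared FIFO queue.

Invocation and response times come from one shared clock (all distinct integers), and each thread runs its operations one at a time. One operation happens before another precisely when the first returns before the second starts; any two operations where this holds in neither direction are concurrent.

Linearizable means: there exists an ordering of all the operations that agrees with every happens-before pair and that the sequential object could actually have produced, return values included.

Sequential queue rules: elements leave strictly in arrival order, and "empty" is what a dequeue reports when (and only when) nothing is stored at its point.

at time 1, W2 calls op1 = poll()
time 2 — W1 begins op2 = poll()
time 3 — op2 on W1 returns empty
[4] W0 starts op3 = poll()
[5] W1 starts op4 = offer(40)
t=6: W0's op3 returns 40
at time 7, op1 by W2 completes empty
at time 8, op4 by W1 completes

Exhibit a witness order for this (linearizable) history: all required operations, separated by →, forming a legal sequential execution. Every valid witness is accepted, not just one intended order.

step 1: op1 poll() → empty — queue <>
step 2: op2 poll() → empty — queue <>
step 3: op4 offer(40) — queue <40>
step 4: op3 poll() → 40 — queue <>

op1 → op2 → op4 → op3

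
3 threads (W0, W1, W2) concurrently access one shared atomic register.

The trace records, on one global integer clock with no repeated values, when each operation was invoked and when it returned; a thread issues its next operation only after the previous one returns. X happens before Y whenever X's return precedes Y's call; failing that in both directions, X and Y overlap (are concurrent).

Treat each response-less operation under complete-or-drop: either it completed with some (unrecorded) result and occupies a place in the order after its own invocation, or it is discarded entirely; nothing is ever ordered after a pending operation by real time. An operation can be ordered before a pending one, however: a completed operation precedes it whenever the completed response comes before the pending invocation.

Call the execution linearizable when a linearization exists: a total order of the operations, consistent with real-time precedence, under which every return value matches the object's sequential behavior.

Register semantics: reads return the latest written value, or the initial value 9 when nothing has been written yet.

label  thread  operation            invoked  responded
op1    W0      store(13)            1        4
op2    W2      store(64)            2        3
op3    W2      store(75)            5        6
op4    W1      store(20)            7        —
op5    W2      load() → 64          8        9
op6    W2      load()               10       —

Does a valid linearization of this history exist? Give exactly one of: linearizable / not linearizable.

not linearizable

cut after 8 events: linearizable; cut after 9 events (op5 responds, time 9): not linearizable
all 2 real-time-respecting orders fail — 4 completed atomic register operations, no legal replay
include/drop combinations of the 1 pending operation (op4) were all tried; none helps
e.g. op1, op2, op3, op5 (pending dropped): illegal at step 4, since op5 load() → 64 cannot apply there
e.g. op2, op1, op3, op5 (pending dropped): illegal at step 4, since op5 load() → 64 cannot apply there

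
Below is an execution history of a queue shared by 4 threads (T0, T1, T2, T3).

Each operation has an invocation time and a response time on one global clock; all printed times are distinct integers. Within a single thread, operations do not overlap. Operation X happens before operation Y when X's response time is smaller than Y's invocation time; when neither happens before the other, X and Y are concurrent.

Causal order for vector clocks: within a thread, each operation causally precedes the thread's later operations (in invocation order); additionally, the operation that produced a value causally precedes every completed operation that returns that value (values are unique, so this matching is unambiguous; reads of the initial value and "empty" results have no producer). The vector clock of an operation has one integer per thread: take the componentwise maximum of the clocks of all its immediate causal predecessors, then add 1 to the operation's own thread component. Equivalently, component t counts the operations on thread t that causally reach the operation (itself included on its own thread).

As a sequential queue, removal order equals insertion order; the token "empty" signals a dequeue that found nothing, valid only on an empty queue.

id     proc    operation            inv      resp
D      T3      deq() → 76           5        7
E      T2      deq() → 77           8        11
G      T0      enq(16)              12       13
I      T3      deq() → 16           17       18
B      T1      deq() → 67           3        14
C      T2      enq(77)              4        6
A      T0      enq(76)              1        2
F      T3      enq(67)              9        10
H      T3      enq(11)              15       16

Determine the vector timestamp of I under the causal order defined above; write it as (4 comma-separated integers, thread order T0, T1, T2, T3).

(2, 0, 0, 4)

VC(C, invoked at 4): no causal predecessors; +1 on T2 → (0, 0, 1, 0)
VC(A, invoked at 1): no causal predecessors; +1 on T0 → (1, 0, 0, 0)
invoked at 8, E merges VC(C)=(0, 0, 1, 0) and bumps T2's slot → (0, 0, 2, 0)
invoked at 5, D merges VC(A)=(1, 0, 0, 0) and bumps T3's slot → (1, 0, 0, 1)
invoked at 12, G merges VC(A)=(1, 0, 0, 0) and bumps T0's slot → (2, 0, 0, 0)
invoked at 9, F merges VC(D)=(1, 0, 0, 1) and bumps T3's slot → (1, 0, 0, 2)
invoked at 15, H merges VC(F)=(1, 0, 0, 2) and bumps T3's slot → (1, 0, 0, 3)
invoked at 3, B merges VC(F)=(1, 0, 0, 2) and bumps T1's slot → (1, 1, 0, 2)
invoked at 17, I merges VC(G)=(2, 0, 0, 0), VC(H)=(1, 0, 0, 3) and bumps T3's slot → (2, 0, 0, 4)
target: VC(I) = (2, 0, 0, 4)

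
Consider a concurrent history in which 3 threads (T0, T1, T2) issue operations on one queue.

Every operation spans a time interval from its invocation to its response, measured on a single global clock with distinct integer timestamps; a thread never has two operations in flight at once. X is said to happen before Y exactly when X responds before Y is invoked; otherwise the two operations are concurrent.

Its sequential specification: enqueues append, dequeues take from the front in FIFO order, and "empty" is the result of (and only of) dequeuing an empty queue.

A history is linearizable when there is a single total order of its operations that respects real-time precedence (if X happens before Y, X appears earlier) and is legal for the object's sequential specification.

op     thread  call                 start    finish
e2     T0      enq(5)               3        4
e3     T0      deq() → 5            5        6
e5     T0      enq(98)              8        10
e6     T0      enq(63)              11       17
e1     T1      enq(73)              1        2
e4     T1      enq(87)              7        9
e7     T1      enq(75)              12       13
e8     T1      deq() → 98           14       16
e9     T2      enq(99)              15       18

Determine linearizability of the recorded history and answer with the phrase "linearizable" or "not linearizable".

already the first 6 events (up to e3's response at time 6) admit no linearization; the first 5 still do
the sole real-time-consistent order of 3 completed operations fails the queue replay
sample order e1, e2, e3 stalls at step 3 — e3 deq() → 5 has no legal effect

not linearizable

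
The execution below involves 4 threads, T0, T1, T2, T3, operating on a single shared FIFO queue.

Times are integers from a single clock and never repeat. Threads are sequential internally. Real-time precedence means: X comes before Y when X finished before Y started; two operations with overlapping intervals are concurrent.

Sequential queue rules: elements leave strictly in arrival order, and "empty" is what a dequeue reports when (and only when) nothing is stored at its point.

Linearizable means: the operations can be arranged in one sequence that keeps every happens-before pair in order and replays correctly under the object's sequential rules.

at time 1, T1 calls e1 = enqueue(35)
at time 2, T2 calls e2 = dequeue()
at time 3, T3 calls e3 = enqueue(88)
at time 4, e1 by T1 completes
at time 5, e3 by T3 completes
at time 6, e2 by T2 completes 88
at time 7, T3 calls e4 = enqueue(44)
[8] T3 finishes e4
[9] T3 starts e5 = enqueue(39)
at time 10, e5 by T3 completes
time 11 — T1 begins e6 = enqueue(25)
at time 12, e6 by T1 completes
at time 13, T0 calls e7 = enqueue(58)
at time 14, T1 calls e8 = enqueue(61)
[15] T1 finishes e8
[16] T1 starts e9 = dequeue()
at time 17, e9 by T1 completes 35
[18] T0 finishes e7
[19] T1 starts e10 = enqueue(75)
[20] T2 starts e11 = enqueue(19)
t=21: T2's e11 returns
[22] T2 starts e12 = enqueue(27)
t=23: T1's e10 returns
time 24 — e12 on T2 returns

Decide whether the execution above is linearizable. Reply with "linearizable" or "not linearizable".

linearizable

one valid linearization: e3, e1, e2, e4, e5, e6, e7, e8, e9, e10, e11, e12
step 1: e3 enqueue(88) — queue <88>
step 2: e1 enqueue(35) — queue <88,35>
step 3: e2 dequeue() → 88 — queue <35>
step 4: e4 enqueue(44) — queue <35,44>
step 5: e5 enqueue(39) — queue <35,44,39>
step 6: e6 enqueue(25) — queue <35,44,39,25>
step 7: e7 enqueue(58) — queue <35,44,39,25,58>
step 8: e8 enqueue(61) — queue <35,44,39,25,58,61>
step 9: e9 dequeue() → 35 — queue <44,39,25,58,61>
step 10: e10 enqueue(75) — queue <44,39,25,58,61,75>
step 11: e11 enqueue(19) — queue <44,39,25,58,61,75,19>
step 12: e12 enqueue(27) — queue <44,39,25,58,61,75,19,27>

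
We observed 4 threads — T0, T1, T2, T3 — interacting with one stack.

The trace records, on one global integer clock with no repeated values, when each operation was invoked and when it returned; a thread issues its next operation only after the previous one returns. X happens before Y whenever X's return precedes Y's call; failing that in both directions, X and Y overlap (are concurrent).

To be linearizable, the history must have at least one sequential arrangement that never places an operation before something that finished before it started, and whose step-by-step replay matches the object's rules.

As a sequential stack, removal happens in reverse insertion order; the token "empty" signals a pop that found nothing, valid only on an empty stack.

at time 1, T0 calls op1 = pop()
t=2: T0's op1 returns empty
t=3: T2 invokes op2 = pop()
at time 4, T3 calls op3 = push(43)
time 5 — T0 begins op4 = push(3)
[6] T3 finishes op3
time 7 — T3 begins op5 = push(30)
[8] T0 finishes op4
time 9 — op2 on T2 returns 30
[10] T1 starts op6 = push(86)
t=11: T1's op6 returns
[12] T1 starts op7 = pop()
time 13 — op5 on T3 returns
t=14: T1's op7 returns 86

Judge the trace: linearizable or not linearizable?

linearizable

one valid linearization: op1, op3, op4, op5, op2, op6, op7
1. op1 pop() → empty, leaving stack <>
2. op3 push(43), leaving stack <43>
3. op4 push(3), leaving stack <43,3>
4. op5 push(30), leaving stack <43,3,30>
5. op2 pop() → 30, leaving stack <43,3>
6. op6 push(86), leaving stack <43,3,86>
7. op7 pop() → 86, leaving stack <43,3>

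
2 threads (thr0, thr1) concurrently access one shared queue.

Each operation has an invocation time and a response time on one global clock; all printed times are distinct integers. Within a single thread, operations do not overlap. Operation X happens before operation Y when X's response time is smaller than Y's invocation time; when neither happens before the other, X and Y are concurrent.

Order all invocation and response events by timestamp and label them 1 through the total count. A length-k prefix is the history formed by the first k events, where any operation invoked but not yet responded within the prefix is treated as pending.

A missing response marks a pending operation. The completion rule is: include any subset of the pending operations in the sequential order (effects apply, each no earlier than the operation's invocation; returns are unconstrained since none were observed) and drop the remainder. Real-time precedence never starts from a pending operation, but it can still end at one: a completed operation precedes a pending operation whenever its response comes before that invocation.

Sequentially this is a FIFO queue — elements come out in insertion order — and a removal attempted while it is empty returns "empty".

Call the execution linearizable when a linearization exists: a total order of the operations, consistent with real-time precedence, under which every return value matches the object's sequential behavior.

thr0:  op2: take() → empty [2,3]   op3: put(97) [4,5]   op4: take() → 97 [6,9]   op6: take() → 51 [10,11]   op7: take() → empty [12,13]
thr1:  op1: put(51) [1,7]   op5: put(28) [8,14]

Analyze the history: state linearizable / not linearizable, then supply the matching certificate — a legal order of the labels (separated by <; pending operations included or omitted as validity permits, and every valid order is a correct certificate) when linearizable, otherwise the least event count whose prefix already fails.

linearizable — witness: op2 < op3 < op1 < op4 < op6 < op7 < op5

after step 1 (op2 take() → empty): queue <>
after step 2 (op3 put(97)): queue <97>
after step 3 (op1 put(51)): queue <97,51>
after step 4 (op4 take() → 97): queue <51>
after step 5 (op6 take() → 51): queue <>
after step 6 (op7 take() → empty): queue <>
after step 7 (op5 put(28)): queue <28>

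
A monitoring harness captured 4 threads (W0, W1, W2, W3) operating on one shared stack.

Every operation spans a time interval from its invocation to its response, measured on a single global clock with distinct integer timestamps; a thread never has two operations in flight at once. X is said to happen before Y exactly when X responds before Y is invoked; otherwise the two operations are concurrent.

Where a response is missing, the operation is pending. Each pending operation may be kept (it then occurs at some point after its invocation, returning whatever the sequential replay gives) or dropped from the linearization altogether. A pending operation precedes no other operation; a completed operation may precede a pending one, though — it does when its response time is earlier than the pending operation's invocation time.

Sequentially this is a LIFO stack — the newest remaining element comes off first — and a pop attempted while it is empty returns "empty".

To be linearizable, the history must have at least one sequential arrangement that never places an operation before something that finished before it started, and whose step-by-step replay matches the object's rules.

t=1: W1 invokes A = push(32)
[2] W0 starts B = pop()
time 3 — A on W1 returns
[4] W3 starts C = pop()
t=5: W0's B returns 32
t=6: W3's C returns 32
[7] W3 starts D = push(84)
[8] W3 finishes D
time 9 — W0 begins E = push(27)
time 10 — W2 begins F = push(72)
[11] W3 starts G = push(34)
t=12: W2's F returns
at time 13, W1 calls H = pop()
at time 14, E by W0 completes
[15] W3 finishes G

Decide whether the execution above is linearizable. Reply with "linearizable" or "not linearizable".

not linearizable

through event 5 a valid linearization exists; event 6 (C responding at time 6) ends that
all 3 real-time-respecting orders fail — 3 completed stack operations, no legal replay
take A, B, C: step 3 already fails, because C pop() → 32 cannot occur there
take A, C, B: step 3 already fails, because B pop() → 32 cannot occur there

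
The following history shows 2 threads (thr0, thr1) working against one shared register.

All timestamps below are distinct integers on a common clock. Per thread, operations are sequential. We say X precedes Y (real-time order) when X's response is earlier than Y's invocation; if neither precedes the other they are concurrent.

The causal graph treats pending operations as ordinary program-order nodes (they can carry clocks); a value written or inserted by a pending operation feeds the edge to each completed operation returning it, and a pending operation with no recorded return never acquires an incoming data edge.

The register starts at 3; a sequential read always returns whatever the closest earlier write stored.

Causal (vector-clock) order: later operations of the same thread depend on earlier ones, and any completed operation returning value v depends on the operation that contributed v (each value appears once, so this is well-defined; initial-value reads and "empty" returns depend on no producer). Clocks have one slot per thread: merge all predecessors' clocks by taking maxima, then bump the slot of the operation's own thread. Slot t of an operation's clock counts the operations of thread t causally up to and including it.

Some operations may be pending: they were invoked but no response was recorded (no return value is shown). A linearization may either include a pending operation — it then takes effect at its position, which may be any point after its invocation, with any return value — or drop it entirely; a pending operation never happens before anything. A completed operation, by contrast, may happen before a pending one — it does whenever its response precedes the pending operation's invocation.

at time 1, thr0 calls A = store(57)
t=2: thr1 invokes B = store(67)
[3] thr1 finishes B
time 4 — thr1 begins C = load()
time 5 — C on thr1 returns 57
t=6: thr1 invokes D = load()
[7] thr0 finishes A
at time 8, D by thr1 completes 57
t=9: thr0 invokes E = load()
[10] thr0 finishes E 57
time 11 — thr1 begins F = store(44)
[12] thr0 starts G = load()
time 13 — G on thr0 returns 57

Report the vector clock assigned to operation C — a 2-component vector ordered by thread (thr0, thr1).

(1, 2)

root op B, invoked 2: fresh clock plus thr1's own tick → (0, 1)
root op A, invoked 1: fresh clock plus thr0's own tick → (1, 0)
E, invoked 9, takes VC(A)=(1, 0) under max, adds 1 for thr0 → (2, 0)
C, invoked 4, takes VC(A)=(1, 0), VC(B)=(0, 1) under max, adds 1 for thr1 → (1, 2)
G, invoked 12, takes VC(A)=(1, 0), VC(E)=(2, 0) under max, adds 1 for thr0 → (3, 0)
D, invoked 6, takes VC(A)=(1, 0), VC(C)=(1, 2) under max, adds 1 for thr1 → (1, 3)
F, invoked 11, takes VC(D)=(1, 3) under max, adds 1 for thr1 → (1, 4)
target: VC(C) = (1, 2)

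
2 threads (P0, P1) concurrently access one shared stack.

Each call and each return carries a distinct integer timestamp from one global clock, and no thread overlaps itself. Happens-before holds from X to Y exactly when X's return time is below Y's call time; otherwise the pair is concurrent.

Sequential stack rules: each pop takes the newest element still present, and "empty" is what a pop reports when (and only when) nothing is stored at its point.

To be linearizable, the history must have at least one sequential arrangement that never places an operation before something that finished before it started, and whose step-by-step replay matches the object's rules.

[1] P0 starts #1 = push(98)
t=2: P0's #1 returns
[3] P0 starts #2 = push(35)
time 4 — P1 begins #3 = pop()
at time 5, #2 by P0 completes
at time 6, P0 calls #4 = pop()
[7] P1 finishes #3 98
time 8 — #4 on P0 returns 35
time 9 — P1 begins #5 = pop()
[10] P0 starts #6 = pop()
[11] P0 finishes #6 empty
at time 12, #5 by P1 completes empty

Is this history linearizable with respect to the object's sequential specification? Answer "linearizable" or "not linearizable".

linearizable

one valid linearization: #1, #2, #4, #3, #5, #6
step 1: #1 push(98) — stack <98>
step 2: #2 push(35) — stack <98,35>
step 3: #4 pop() → 35 — stack <98>
step 4: #3 pop() → 98 — stack <>
step 5: #5 pop() → empty — stack <>
step 6: #6 pop() → empty — stack <>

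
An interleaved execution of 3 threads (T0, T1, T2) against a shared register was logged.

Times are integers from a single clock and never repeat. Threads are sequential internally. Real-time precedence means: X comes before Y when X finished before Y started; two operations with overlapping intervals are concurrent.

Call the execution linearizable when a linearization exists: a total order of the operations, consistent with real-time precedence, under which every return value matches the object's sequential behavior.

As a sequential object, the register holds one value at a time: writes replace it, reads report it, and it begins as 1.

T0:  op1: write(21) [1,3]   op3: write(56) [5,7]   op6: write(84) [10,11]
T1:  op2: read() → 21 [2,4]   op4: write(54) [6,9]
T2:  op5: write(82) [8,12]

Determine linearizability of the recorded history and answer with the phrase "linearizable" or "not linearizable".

one valid linearization: op1, op2, op3, op4, op5, op6
1. op1 write(21), leaving value 21
2. op2 read() → 21, leaving value 21
3. op3 write(56), leaving value 56
4. op4 write(54), leaving value 54
5. op5 write(82), leaving value 82
6. op6 write(84), leaving value 84

linearizable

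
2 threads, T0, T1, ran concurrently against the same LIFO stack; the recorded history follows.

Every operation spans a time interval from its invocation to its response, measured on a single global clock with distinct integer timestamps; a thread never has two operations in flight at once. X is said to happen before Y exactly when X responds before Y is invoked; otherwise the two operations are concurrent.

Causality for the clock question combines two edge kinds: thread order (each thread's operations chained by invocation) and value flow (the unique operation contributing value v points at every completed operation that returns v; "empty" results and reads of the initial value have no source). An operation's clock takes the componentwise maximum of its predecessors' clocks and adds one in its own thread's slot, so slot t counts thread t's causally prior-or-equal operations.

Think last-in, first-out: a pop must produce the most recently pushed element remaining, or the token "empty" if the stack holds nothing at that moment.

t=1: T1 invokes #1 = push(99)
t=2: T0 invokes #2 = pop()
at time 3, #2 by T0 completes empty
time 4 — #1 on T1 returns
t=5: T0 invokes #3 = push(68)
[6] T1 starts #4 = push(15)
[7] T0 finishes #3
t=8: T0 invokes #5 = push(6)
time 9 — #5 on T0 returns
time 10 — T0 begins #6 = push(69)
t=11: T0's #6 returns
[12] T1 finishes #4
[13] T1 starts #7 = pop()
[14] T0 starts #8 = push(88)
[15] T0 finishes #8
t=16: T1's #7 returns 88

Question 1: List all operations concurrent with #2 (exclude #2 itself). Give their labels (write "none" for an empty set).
#1

#2 runs from 2 to 3; window-overlapping ops are concurrent
#1 [1,4]: concurrent
#3 [5,7]: after
#4 [6,12]: after
#5 [8,9]: after
#6 [10,11]: after
#7 [13,16]: after
#8 [14,15]: after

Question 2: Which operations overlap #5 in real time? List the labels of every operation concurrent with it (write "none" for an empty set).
#4

#5 spans [8,9]: anything still running between times 8 and 9 counts as concurrent
#1 [1,4]: before
#2 [2,3]: before
#3 [5,7]: before
#4 [6,12]: concurrent
#6 [10,11]: after
#7 [13,16]: after
#8 [14,15]: after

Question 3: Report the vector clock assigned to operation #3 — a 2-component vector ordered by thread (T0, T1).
(2, 0)

no predecessors for #1 (invoked 1): T1 increments from zero → (0, 1)
no predecessors for #2 (invoked 2): T0 increments from zero → (1, 0)
#4 (invocation 6): componentwise max over VC(#1)=(0, 1), +1 at T1, giving (0, 2)
#3 (invocation 5): componentwise max over VC(#2)=(1, 0), +1 at T0, giving (2, 0)
#5 (invocation 8): componentwise max over VC(#3)=(2, 0), +1 at T0, giving (3, 0)
#6 (invocation 10): componentwise max over VC(#5)=(3, 0), +1 at T0, giving (4, 0)
#8 (invocation 14): componentwise max over VC(#6)=(4, 0), +1 at T0, giving (5, 0)
#7 (invocation 13): componentwise max over VC(#4)=(0, 2), VC(#8)=(5, 0), +1 at T1, giving (5, 3)
target: VC(#3) = (2, 0)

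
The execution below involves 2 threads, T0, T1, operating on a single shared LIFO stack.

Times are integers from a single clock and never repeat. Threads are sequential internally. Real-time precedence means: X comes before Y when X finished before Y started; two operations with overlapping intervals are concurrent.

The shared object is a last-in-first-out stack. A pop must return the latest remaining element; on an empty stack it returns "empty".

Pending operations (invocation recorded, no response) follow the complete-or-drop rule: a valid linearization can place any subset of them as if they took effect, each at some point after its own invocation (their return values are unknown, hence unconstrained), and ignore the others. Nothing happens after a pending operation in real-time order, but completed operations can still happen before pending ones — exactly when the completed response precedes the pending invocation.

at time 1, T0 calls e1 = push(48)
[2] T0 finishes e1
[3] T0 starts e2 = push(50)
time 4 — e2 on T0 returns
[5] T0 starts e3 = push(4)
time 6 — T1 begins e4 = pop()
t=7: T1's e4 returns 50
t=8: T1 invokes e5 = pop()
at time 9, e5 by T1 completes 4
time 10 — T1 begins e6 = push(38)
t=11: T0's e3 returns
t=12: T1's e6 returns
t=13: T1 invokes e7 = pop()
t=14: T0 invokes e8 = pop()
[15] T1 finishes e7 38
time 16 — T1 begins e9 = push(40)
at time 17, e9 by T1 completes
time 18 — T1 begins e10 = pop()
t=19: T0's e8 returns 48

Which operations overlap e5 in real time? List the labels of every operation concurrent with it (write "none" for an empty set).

e3

e5 spans [8,9]; an op avoiding the whole window 8..9 is ordered, any other is concurrent
e1 [1,2]: before
e2 [3,4]: before
e3 [5,11]: concurrent
e4 [6,7]: before
e6 [10,12]: after
e7 [13,15]: after
e8 [14,19]: after
e9 [16,17]: after
e10 [18,…): after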